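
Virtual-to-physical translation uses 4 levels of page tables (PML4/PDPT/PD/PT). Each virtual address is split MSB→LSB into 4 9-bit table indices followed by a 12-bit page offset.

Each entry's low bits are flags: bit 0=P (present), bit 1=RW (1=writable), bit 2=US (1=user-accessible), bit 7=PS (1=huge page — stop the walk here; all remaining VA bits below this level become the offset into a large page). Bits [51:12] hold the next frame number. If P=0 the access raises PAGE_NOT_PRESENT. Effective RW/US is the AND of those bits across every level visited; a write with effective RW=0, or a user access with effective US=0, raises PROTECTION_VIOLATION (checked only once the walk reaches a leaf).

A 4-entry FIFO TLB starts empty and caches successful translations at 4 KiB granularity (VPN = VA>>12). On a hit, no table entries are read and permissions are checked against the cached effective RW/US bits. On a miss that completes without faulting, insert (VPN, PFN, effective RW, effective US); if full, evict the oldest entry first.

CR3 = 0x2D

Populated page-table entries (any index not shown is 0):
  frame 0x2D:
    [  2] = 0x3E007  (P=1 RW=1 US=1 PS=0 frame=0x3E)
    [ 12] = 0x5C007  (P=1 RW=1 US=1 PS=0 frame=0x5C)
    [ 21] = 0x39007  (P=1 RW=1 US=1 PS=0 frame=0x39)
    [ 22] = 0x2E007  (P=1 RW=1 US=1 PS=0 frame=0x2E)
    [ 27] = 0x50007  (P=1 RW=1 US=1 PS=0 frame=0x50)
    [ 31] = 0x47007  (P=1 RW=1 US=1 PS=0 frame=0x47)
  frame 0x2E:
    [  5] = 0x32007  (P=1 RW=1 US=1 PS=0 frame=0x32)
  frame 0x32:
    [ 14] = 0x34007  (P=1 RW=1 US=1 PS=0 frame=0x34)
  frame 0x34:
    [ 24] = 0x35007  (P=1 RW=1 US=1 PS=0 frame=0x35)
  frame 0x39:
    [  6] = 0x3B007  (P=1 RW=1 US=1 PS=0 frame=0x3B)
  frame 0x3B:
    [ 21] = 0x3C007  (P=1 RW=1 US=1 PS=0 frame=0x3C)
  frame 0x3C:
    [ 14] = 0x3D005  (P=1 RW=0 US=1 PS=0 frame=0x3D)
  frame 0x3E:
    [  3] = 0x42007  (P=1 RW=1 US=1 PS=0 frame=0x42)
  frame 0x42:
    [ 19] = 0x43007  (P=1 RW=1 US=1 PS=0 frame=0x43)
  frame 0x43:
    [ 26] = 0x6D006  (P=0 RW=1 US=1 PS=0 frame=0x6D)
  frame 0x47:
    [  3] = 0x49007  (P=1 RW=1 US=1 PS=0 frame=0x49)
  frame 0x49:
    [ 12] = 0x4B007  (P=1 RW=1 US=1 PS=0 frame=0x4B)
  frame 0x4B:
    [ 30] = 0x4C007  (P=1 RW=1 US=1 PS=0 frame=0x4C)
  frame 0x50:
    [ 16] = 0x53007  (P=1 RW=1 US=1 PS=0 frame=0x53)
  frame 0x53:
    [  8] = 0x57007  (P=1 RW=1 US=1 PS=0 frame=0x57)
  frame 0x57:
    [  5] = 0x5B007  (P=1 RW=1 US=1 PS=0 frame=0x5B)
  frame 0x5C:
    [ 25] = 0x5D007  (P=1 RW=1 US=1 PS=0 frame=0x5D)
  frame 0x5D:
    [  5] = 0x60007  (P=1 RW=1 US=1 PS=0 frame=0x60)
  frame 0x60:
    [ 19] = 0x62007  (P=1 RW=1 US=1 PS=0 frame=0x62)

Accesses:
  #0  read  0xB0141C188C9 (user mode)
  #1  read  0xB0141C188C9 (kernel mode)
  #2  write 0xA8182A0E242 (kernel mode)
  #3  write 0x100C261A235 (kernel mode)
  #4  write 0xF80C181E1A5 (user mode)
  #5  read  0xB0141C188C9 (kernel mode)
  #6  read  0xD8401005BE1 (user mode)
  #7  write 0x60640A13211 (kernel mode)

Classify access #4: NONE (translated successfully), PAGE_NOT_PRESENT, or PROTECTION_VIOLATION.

Walk each access:
#0 VA=0xB0141C188C9 (r,user):
  [0] read 0x2D idx=22: raw=0x2E007 flags P=1 W=1 U=1 S=0
  [1] read 0x2E idx=5: raw=0x32007 flags P=1 W=1 U=1 S=0
  [2] read 0x32 idx=14: raw=0x34007 flags P=1 W=1 U=1 S=0
  [3] read 0x34 idx=24: raw=0x35007 flags P=1 W=1 U=1 S=0
  ⇒ phys 0x358C9  [4 reads]
#1 VA=0xB0141C188C9 (r,kernel):
  TLB hit vpn=0xB0141C18 → PA=0x358C9
#2 VA=0xA8182A0E242 (w,kernel):
  [0] read 0x2D idx=21: raw=0x39007 flags P=1 W=1 U=1 S=0
  [1] read 0x39 idx=6: raw=0x3B007 flags P=1 W=1 U=1 S=0
  [2] read 0x3B idx=21: raw=0x3C007 flags P=1 W=1 U=1 S=0
  [3] read 0x3C idx=14: raw=0x3D005 flags P=1 W=0 U=1 S=0
  ⇒ fault: PROTECTION_VIOLATION  — 4 lookups
#3 VA=0x100C261A235 (w,kernel):
  [0] read 0x2D idx=2: raw=0x3E007 flags P=1 W=1 U=1 S=0
  [1] read 0x3E idx=3: raw=0x42007 flags P=1 W=1 U=1 S=0
  [2] read 0x42 idx=19: raw=0x43007 flags P=1 W=1 U=1 S=0
  [3] read 0x43 idx=26: raw=0x6D006 flags P=0 W=1 U=1 S=0
  ⇒ fault: PAGE_NOT_PRESENT  — 4 lookups
#4 VA=0xF80C181E1A5 (w,user):
  [0] read 0x2D idx=31: raw=0x47007 flags P=1 W=1 U=1 S=0
  [1] read 0x47 idx=3: raw=0x49007 flags P=1 W=1 U=1 S=0
  [2] read 0x49 idx=12: raw=0x4B007 flags P=1 W=1 U=1 S=0
  [3] read 0x4B idx=30: raw=0x4C007 flags P=1 W=1 U=1 S=0
  ⇒ phys 0x4C1A5  [4 reads]
#5 VA=0xB0141C188C9 (r,kernel):
  TLB hit vpn=0xB0141C18 → PA=0x358C9
#6 VA=0xD8401005BE1 (r,user):
  [0] read 0x2D idx=27: raw=0x50007 flags P=1 W=1 U=1 S=0
  [1] read 0x50 idx=16: raw=0x53007 flags P=1 W=1 U=1 S=0
  [2] read 0x53 idx=8: raw=0x57007 flags P=1 W=1 U=1 S=0
  [3] read 0x57 idx=5: raw=0x5B007 flags P=1 W=1 U=1 S=0
  ⇒ phys 0x5BBE1  [4 reads]
#7 VA=0x60640A13211 (w,kernel):
  [0] read 0x2D idx=12: raw=0x5C007 flags P=1 W=1 U=1 S=0
  [1] read 0x5C idx=25: raw=0x5D007 flags P=1 W=1 U=1 S=0
  [2] read 0x5D idx=5: raw=0x60007 flags P=1 W=1 U=1 S=0
  [3] read 0x60 idx=19: raw=0x62007 flags P=1 W=1 U=1 S=0
  ⇒ phys 0x62211  [4 reads]

Access #4 fault: NONE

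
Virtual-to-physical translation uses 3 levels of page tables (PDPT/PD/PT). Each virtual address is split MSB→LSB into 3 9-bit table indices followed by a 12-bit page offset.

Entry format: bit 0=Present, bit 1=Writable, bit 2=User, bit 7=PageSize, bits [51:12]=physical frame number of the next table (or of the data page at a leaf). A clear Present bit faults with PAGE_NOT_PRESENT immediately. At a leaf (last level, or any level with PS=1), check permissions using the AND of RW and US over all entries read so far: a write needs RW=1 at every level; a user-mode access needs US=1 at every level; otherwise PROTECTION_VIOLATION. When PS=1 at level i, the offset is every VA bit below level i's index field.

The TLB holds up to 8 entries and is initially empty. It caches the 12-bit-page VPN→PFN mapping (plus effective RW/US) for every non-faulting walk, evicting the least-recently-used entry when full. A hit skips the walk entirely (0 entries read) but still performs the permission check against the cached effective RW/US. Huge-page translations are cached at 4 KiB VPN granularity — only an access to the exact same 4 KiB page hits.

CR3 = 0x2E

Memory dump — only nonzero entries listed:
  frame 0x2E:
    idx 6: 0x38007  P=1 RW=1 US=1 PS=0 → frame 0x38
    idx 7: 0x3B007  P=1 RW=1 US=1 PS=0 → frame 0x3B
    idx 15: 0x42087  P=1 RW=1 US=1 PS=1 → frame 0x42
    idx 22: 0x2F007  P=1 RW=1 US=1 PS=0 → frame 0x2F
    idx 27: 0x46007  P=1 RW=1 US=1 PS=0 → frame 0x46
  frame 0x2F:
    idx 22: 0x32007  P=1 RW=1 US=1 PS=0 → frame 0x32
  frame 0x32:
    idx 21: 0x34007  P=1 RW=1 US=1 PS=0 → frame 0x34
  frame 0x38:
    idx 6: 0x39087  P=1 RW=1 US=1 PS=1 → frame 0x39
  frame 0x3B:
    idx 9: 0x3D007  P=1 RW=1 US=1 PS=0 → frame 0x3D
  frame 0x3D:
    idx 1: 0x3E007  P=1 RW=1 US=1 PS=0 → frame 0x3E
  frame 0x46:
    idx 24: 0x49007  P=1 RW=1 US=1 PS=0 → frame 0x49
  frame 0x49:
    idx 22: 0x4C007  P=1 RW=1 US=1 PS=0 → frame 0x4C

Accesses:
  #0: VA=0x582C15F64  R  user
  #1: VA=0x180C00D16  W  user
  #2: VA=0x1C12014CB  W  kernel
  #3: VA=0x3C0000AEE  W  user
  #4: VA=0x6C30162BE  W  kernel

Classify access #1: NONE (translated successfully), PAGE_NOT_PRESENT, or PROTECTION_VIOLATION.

Per-access translation:
#0 VA=0x582C15F64 (r,user):
  [0] read 0x2E idx=22: raw=0x2F007 flags P=1 W=1 U=1 S=0
  [1] read 0x2F idx=22: raw=0x32007 flags P=1 W=1 U=1 S=0
  [2] read 0x32 idx=21: raw=0x34007 flags P=1 W=1 U=1 S=0
  ✓ 0x34F64  — 3 lookups
#1 VA=0x180C00D16 (w,user):
  [0] read 0x2E idx=6: raw=0x38007 flags P=1 W=1 U=1 S=0
  [1] read 0x38 idx=6: raw=0x39087 flags P=1 W=1 U=1 S=1
  ✓ 0x39D16 (huge @L1)  — 2 lookups
#2 VA=0x1C12014CB (w,kernel):
  [0] read 0x2E idx=7: raw=0x3B007 flags P=1 W=1 U=1 S=0
  [1] read 0x3B idx=9: raw=0x3D007 flags P=1 W=1 U=1 S=0
  [2] read 0x3D idx=1: raw=0x3E007 flags P=1 W=1 U=1 S=0
  ✓ 0x3E4CB  — 3 lookups
#3 VA=0x3C0000AEE (w,user):
  [0] read 0x2E idx=15: raw=0x42087 flags P=1 W=1 U=1 S=1
  ✓ 0x42AEE (huge @L0)  — 1 lookups
#4 VA=0x6C30162BE (w,kernel):
  [0] read 0x2E idx=27: raw=0x46007 flags P=1 W=1 U=1 S=0
  [1] read 0x46 idx=24: raw=0x49007 flags P=1 W=1 U=1 S=0
  [2] read 0x49 idx=22: raw=0x4C007 flags P=1 W=1 U=1 S=0
  ✓ 0x4C2BE  — 3 lookups

Access #1 fault: NONE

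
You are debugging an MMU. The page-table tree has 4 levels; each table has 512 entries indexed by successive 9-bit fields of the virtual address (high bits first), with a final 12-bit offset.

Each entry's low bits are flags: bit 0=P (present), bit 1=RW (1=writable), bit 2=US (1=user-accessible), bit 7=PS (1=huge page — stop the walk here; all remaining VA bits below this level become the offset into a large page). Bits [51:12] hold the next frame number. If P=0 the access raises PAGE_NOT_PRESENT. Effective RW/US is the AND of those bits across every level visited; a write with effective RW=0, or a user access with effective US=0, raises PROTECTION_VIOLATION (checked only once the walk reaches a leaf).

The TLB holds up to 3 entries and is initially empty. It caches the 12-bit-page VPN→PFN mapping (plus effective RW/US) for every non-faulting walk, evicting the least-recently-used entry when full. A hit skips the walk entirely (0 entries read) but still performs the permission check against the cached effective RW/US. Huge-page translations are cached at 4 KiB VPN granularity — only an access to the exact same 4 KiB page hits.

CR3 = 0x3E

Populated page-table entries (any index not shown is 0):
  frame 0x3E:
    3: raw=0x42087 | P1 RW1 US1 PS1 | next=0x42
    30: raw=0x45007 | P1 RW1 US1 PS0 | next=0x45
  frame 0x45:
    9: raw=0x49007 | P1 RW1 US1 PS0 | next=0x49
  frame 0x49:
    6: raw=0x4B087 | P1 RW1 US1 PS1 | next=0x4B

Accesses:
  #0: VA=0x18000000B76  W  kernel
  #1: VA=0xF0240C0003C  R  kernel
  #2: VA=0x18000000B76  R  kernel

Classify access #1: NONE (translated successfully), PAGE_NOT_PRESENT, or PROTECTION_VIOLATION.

Per-access translation:
#0 VA=0x18000000B76 (w,kernel):
  [0] read 0x3E idx=3: raw=0x42087 flags P=1 W=1 U=1 S=1
  ⇒ phys 0x42B76 (huge @L0)  [1 reads]
#1 VA=0xF0240C0003C (r,kernel):
  [0] read 0x3E idx=30: raw=0x45007 flags P=1 W=1 U=1 S=0
  [1] read 0x45 idx=9: raw=0x49007 flags P=1 W=1 U=1 S=0
  [2] read 0x49 idx=6: raw=0x4B087 flags P=1 W=1 U=1 S=1
  ⇒ phys 0x4B03C (huge @L2)  [3 reads]
#2 VA=0x18000000B76 (r,kernel):
  TLB hit vpn=0x18000000 → PA=0x42B76

Access #1 fault: NONE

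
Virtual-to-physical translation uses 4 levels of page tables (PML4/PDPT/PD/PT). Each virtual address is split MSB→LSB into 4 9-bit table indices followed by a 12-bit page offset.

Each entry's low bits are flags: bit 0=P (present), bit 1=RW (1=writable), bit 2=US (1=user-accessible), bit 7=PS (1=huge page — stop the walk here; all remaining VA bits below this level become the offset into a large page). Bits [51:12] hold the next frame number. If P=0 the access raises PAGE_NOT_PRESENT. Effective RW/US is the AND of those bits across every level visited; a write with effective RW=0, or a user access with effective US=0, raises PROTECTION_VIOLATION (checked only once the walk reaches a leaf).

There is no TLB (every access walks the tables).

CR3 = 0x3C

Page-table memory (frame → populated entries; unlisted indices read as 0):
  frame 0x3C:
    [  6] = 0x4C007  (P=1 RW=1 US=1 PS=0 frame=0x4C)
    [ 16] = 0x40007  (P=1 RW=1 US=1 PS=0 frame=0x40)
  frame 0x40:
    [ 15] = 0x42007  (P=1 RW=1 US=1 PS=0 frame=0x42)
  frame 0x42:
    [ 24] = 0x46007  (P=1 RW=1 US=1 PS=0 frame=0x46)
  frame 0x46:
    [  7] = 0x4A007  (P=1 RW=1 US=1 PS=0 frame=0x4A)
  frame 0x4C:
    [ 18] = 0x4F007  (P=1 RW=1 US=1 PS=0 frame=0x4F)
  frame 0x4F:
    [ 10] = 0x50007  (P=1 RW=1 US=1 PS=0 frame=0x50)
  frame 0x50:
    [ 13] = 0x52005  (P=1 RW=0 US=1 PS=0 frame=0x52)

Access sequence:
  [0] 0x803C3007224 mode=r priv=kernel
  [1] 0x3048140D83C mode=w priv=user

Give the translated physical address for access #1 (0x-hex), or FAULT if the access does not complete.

Per-access translation:
#0 VA=0x803C3007224 (r,kernel):
  [0] read 0x3C idx=16: raw=0x40007 flags P=1 W=1 U=1 S=0
  [1] read 0x40 idx=15: raw=0x42007 flags P=1 W=1 U=1 S=0
  [2] read 0x42 idx=24: raw=0x46007 flags P=1 W=1 U=1 S=0
  [3] read 0x46 idx=7: raw=0x4A007 flags P=1 W=1 U=1 S=0
  → PA=0x4A224  (4 entries read)
#1 VA=0x3048140D83C (w,user):
  [0] read 0x3C idx=6: raw=0x4C007 flags P=1 W=1 U=1 S=0
  [1] read 0x4C idx=18: raw=0x4F007 flags P=1 W=1 U=1 S=0
  [2] read 0x4F idx=10: raw=0x50007 flags P=1 W=1 U=1 S=0
  [3] read 0x50 idx=13: raw=0x52005 flags P=1 W=0 U=1 S=0
  ⇒ fault: PROTECTION_VIOLATION  — 4 lookups

Access #1 PA: FAULT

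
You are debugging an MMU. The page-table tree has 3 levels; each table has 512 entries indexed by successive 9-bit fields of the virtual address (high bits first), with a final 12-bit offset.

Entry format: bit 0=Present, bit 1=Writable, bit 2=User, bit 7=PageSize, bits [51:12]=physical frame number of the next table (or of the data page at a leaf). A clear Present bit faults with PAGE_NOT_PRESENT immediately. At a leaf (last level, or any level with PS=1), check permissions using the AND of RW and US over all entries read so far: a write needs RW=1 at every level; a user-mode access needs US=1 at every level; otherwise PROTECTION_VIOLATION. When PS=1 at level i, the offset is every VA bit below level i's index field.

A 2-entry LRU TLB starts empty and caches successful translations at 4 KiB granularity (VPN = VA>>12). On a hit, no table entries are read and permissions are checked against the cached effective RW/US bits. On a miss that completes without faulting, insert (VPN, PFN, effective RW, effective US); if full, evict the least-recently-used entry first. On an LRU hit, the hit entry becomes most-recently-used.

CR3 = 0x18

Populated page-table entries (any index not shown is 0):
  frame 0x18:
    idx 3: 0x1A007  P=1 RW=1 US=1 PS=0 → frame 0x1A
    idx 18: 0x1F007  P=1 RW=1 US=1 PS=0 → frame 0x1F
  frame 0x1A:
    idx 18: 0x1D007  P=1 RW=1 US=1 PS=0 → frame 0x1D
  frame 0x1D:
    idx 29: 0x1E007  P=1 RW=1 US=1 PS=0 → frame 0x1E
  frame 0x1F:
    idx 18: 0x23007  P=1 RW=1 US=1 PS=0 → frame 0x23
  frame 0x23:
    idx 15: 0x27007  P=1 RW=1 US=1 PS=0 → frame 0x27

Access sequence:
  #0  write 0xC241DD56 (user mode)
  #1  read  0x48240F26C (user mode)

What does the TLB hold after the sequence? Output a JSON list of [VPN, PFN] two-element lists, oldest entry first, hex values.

Per-access translation:
#0 VA=0xC241DD56 (w,user):
  L0: frame=0x18 idx=3 entry=0x1A007 [P=1 RW=1 US=1 PS=0]
  L1: frame=0x1A idx=18 entry=0x1D007 [P=1 RW=1 US=1 PS=0]
  L2: frame=0x1D idx=29 entry=0x1E007 [P=1 RW=1 US=1 PS=0]
  ✓ 0x1ED56  — 3 lookups
#1 VA=0x48240F26C (r,user):
  L0: frame=0x18 idx=18 entry=0x1F007 [P=1 RW=1 US=1 PS=0]
  L1: frame=0x1F idx=18 entry=0x23007 [P=1 RW=1 US=1 PS=0]
  L2: frame=0x23 idx=15 entry=0x27007 [P=1 RW=1 US=1 PS=0]
  ✓ 0x2726C  — 3 lookups

TLB: [["0xC241D", "0x1E"], ["0x48240F", "0x27"]]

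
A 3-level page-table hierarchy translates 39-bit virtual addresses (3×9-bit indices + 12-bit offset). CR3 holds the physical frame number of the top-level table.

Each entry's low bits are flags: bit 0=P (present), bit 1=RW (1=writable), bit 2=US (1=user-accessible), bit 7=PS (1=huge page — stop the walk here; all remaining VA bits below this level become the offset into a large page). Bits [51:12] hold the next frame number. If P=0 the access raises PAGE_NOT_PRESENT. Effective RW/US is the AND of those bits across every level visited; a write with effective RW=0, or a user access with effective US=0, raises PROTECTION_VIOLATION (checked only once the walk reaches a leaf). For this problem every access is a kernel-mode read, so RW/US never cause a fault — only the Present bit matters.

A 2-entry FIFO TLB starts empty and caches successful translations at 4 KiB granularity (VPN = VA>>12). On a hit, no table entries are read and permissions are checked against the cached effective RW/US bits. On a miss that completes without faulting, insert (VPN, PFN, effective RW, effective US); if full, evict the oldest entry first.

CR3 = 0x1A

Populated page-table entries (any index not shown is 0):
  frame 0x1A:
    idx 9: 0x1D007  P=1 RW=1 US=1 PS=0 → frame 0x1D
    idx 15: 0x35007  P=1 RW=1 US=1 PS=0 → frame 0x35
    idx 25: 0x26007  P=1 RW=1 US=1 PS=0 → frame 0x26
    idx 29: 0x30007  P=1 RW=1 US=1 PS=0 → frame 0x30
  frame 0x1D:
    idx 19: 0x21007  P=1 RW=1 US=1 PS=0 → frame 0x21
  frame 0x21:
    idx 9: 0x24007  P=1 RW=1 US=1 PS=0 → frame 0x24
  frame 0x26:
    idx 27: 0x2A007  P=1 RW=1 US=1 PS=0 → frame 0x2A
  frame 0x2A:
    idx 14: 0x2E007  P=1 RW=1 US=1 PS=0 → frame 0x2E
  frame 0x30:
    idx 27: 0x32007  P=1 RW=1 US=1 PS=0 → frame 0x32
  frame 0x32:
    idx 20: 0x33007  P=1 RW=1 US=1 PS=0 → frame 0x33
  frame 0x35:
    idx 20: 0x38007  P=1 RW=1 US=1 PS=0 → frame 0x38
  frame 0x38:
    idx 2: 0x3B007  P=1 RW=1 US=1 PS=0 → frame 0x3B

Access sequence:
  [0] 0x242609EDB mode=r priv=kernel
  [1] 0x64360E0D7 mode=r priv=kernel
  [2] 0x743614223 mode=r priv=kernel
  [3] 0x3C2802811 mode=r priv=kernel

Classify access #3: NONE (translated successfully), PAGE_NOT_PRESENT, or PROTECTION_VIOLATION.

Trace:
#0 VA=0x242609EDB (r,kernel):
  [0] read 0x1A idx=9: raw=0x1D007 flags P=1 W=1 U=1 S=0
  [1] read 0x1D idx=19: raw=0x21007 flags P=1 W=1 U=1 S=0
  [2] read 0x21 idx=9: raw=0x24007 flags P=1 W=1 U=1 S=0
  → PA=0x24EDB  (3 entries read)
#1 VA=0x64360E0D7 (r,kernel):
  [0] read 0x1A idx=25: raw=0x26007 flags P=1 W=1 U=1 S=0
  [1] read 0x26 idx=27: raw=0x2A007 flags P=1 W=1 U=1 S=0
  [2] read 0x2A idx=14: raw=0x2E007 flags P=1 W=1 U=1 S=0
  → PA=0x2E0D7  (3 entries read)
#2 VA=0x743614223 (r,kernel):
  [0] read 0x1A idx=29: raw=0x30007 flags P=1 W=1 U=1 S=0
  [1] read 0x30 idx=27: raw=0x32007 flags P=1 W=1 U=1 S=0
  [2] read 0x32 idx=20: raw=0x33007 flags P=1 W=1 U=1 S=0
  → PA=0x33223  (3 entries read)
#3 VA=0x3C2802811 (r,kernel):
  [0] read 0x1A idx=15: raw=0x35007 flags P=1 W=1 U=1 S=0
  [1] read 0x35 idx=20: raw=0x38007 flags P=1 W=1 U=1 S=0
  [2] read 0x38 idx=2: raw=0x3B007 flags P=1 W=1 U=1 S=0
  → PA=0x3B811  (3 entries read)

Access #3 fault: NONE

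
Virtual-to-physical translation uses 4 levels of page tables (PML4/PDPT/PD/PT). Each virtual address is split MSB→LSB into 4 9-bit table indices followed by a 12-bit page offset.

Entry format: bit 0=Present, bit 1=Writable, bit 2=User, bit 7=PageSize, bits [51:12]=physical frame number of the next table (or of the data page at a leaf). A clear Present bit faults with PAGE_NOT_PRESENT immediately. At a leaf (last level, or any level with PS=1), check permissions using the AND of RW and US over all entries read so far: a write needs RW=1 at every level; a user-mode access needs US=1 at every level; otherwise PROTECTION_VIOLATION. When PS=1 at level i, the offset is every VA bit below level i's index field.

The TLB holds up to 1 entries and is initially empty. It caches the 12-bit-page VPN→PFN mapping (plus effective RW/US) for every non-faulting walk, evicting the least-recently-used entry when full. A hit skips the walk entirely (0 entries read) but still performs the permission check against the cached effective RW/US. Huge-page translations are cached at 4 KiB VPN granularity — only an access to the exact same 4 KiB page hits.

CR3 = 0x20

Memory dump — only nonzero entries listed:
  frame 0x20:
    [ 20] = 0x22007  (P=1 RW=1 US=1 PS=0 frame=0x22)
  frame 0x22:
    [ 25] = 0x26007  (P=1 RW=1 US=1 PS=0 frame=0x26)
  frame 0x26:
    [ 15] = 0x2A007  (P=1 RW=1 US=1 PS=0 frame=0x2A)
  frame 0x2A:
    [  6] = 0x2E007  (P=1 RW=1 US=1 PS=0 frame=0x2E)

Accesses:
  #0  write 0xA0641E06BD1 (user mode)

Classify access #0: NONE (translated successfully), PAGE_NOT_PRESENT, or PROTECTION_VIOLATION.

Walk each access:
#0 VA=0xA0641E06BD1 (w,user):
  [0] read 0x20 idx=20: raw=0x22007 flags P=1 W=1 U=1 S=0
  [1] read 0x22 idx=25: raw=0x26007 flags P=1 W=1 U=1 S=0
  [2] read 0x26 idx=15: raw=0x2A007 flags P=1 W=1 U=1 S=0
  [3] read 0x2A idx=6: raw=0x2E007 flags P=1 W=1 U=1 S=0
  → PA=0x2EBD1  (4 entries read)

Access #0 fault: NONE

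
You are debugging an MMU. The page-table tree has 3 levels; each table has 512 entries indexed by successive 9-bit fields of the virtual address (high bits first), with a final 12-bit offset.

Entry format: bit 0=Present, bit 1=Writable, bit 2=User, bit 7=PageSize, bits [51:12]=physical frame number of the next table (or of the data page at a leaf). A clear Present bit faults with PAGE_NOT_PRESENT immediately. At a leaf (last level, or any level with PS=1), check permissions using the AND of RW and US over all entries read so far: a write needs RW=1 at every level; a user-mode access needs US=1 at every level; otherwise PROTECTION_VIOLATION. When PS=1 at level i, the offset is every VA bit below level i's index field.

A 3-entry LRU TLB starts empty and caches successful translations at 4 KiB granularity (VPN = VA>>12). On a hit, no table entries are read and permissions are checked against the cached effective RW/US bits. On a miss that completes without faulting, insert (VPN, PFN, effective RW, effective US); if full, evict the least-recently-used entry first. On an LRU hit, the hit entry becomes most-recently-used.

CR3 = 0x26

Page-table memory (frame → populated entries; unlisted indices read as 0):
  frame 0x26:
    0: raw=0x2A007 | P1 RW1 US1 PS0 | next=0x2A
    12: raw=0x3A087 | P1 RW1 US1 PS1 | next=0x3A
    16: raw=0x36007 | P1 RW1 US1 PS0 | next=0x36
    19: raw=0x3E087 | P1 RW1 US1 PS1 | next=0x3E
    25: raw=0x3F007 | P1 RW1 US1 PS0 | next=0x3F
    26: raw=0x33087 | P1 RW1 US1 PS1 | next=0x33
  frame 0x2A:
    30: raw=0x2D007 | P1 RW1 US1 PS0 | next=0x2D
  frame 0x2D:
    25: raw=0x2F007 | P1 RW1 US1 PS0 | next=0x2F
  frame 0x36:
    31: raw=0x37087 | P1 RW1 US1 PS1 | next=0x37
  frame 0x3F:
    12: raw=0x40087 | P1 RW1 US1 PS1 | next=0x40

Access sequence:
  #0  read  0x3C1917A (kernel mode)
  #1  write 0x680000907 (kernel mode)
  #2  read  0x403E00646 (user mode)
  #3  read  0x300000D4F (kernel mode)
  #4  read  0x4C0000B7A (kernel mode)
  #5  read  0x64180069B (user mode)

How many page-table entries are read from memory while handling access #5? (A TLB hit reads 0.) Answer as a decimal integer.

Walk each access:
#0 VA=0x3C1917A (r,kernel):
  L0 @0x26[0] → 0x2A007  P=1,RW=1,US=1,PS=0
  L1 @0x2A[30] → 0x2D007  P=1,RW=1,US=1,PS=0
  L2 @0x2D[25] → 0x2F007  P=1,RW=1,US=1,PS=0
  ⇒ phys 0x2F17A  [3 reads]
#1 VA=0x680000907 (w,kernel):
  L0 @0x26[26] → 0x33087  P=1,RW=1,US=1,PS=1
  ⇒ phys 0x33907 (huge @L0)  [1 reads]
#2 VA=0x403E00646 (r,user):
  L0 @0x26[16] → 0x36007  P=1,RW=1,US=1,PS=0
  L1 @0x36[31] → 0x37087  P=1,RW=1,US=1,PS=1
  ⇒ phys 0x37646 (huge @L1)  [2 reads]
#3 VA=0x300000D4F (r,kernel):
  L0 @0x26[12] → 0x3A087  P=1,RW=1,US=1,PS=1
  ⇒ phys 0x3AD4F (huge @L0)  [1 reads]
#4 VA=0x4C0000B7A (r,kernel):
  L0 @0x26[19] → 0x3E087  P=1,RW=1,US=1,PS=1
  ⇒ phys 0x3EB7A (huge @L0)  [1 reads]
#5 VA=0x64180069B (r,user):
  L0 @0x26[25] → 0x3F007  P=1,RW=1,US=1,PS=0
  L1 @0x3F[12] → 0x40087  P=1,RW=1,US=1,PS=1
  ⇒ phys 0x4069B (huge @L1)  [2 reads]

Entries read for #5: 2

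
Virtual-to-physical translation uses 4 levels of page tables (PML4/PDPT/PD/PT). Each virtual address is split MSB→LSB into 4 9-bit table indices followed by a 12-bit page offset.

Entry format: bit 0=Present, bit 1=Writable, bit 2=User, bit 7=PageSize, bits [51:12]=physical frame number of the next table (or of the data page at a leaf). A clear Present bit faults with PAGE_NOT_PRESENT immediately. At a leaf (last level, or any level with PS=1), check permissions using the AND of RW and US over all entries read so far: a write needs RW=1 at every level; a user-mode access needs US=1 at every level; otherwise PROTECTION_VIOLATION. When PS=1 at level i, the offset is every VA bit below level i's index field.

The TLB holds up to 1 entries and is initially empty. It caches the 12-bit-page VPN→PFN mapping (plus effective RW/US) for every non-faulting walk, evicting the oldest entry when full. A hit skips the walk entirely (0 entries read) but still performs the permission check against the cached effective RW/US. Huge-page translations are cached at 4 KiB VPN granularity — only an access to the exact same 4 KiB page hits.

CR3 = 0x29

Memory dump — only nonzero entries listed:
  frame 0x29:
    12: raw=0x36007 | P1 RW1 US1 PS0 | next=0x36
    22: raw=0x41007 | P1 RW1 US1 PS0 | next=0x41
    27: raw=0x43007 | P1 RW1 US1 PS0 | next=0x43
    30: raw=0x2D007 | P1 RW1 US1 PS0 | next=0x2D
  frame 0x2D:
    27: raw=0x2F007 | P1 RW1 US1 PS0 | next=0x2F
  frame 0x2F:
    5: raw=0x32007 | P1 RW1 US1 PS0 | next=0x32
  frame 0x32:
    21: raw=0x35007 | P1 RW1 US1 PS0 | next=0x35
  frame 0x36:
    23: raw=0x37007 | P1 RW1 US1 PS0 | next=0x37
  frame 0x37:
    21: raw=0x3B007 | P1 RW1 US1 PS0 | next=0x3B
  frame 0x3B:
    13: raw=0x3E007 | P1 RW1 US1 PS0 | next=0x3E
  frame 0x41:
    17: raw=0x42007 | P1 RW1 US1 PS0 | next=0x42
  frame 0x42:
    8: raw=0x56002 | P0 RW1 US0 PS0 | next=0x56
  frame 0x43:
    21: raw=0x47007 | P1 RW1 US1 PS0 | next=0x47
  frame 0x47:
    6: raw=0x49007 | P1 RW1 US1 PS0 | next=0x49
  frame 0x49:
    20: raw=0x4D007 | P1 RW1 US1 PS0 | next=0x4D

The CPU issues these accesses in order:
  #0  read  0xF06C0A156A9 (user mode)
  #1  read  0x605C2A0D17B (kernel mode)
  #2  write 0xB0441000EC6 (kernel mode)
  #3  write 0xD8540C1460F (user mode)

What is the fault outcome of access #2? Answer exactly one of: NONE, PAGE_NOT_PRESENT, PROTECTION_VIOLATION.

Trace:
#0 VA=0xF06C0A156A9 (r,user):
  L0 @0x29[30] → 0x2D007  P=1,RW=1,US=1,PS=0
  L1 @0x2D[27] → 0x2F007  P=1,RW=1,US=1,PS=0
  L2 @0x2F[5] → 0x32007  P=1,RW=1,US=1,PS=0
  L3 @0x32[21] → 0x35007  P=1,RW=1,US=1,PS=0
  ✓ 0x356A9  — 4 lookups
#1 VA=0x605C2A0D17B (r,kernel):
  L0 @0x29[12] → 0x36007  P=1,RW=1,US=1,PS=0
  L1 @0x36[23] → 0x37007  P=1,RW=1,US=1,PS=0
  L2 @0x37[21] → 0x3B007  P=1,RW=1,US=1,PS=0
  L3 @0x3B[13] → 0x3E007  P=1,RW=1,US=1,PS=0
  ✓ 0x3E17B  — 4 lookups
#2 VA=0xB0441000EC6 (w,kernel):
  L0 @0x29[22] → 0x41007  P=1,RW=1,US=1,PS=0
  L1 @0x41[17] → 0x42007  P=1,RW=1,US=1,PS=0
  L2 @0x42[8] → 0x56002  P=0,RW=1,US=0,PS=0
  → PAGE_NOT_PRESENT  (3 entries read)
#3 VA=0xD8540C1460F (w,user):
  L0 @0x29[27] → 0x43007  P=1,RW=1,US=1,PS=0
  L1 @0x43[21] → 0x47007  P=1,RW=1,US=1,PS=0
  L2 @0x47[6] → 0x49007  P=1,RW=1,US=1,PS=0
  L3 @0x49[20] → 0x4D007  P=1,RW=1,US=1,PS=0
  ✓ 0x4D60F  — 4 lookups

Access #2 fault: PAGE_NOT_PRESENT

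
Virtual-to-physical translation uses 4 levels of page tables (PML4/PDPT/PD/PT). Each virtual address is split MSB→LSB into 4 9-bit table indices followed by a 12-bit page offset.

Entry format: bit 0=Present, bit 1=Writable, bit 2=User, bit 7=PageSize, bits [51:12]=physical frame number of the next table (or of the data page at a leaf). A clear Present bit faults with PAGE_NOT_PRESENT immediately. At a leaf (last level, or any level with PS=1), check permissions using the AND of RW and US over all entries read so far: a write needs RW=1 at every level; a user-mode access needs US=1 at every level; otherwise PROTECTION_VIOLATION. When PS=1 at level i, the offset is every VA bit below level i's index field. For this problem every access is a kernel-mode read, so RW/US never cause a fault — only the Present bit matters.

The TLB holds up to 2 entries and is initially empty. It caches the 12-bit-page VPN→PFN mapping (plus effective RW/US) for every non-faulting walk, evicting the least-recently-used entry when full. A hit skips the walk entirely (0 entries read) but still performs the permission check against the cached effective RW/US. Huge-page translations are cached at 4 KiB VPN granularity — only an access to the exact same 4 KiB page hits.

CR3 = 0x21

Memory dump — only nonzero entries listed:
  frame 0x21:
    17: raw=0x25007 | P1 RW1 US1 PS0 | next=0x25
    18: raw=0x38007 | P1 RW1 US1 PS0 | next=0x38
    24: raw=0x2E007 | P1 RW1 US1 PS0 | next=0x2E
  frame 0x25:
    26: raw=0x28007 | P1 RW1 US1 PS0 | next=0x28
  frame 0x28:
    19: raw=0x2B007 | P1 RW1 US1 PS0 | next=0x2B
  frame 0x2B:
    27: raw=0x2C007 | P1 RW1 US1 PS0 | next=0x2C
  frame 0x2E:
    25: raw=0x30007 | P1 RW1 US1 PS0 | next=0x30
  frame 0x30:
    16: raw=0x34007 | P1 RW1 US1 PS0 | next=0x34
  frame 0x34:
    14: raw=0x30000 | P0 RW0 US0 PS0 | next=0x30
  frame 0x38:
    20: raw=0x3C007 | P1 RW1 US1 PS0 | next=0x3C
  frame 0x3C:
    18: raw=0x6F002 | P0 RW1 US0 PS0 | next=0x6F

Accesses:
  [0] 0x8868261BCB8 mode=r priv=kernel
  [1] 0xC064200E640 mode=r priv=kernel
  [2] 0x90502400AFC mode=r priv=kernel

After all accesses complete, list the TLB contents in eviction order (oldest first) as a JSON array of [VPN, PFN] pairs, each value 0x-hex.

Walk each access:
#0 VA=0x8868261BCB8 (r,kernel):
  lvl0: tbl 0x21, slot 17 ⇒ 0x25007 (P1/RW1/US1/PS0)
  lvl1: tbl 0x25, slot 26 ⇒ 0x28007 (P1/RW1/US1/PS0)
  lvl2: tbl 0x28, slot 19 ⇒ 0x2B007 (P1/RW1/US1/PS0)
  lvl3: tbl 0x2B, slot 27 ⇒ 0x2C007 (P1/RW1/US1/PS0)
  ✓ 0x2CCB8  — 4 lookups
#1 VA=0xC064200E640 (r,kernel):
  lvl0: tbl 0x21, slot 24 ⇒ 0x2E007 (P1/RW1/US1/PS0)
  lvl1: tbl 0x2E, slot 25 ⇒ 0x30007 (P1/RW1/US1/PS0)
  lvl2: tbl 0x30, slot 16 ⇒ 0x34007 (P1/RW1/US1/PS0)
  lvl3: tbl 0x34, slot 14 ⇒ 0x30000 (P0/RW0/US0/PS0)
  ✗ PAGE_NOT_PRESENT  [4 reads]
#2 VA=0x90502400AFC (r,kernel):
  lvl0: tbl 0x21, slot 18 ⇒ 0x38007 (P1/RW1/US1/PS0)
  lvl1: tbl 0x38, slot 20 ⇒ 0x3C007 (P1/RW1/US1/PS0)
  lvl2: tbl 0x3C, slot 18 ⇒ 0x6F002 (P0/RW1/US0/PS0)
  ✗ PAGE_NOT_PRESENT  [3 reads]

TLB: [["0x8868261B", "0x2C"]]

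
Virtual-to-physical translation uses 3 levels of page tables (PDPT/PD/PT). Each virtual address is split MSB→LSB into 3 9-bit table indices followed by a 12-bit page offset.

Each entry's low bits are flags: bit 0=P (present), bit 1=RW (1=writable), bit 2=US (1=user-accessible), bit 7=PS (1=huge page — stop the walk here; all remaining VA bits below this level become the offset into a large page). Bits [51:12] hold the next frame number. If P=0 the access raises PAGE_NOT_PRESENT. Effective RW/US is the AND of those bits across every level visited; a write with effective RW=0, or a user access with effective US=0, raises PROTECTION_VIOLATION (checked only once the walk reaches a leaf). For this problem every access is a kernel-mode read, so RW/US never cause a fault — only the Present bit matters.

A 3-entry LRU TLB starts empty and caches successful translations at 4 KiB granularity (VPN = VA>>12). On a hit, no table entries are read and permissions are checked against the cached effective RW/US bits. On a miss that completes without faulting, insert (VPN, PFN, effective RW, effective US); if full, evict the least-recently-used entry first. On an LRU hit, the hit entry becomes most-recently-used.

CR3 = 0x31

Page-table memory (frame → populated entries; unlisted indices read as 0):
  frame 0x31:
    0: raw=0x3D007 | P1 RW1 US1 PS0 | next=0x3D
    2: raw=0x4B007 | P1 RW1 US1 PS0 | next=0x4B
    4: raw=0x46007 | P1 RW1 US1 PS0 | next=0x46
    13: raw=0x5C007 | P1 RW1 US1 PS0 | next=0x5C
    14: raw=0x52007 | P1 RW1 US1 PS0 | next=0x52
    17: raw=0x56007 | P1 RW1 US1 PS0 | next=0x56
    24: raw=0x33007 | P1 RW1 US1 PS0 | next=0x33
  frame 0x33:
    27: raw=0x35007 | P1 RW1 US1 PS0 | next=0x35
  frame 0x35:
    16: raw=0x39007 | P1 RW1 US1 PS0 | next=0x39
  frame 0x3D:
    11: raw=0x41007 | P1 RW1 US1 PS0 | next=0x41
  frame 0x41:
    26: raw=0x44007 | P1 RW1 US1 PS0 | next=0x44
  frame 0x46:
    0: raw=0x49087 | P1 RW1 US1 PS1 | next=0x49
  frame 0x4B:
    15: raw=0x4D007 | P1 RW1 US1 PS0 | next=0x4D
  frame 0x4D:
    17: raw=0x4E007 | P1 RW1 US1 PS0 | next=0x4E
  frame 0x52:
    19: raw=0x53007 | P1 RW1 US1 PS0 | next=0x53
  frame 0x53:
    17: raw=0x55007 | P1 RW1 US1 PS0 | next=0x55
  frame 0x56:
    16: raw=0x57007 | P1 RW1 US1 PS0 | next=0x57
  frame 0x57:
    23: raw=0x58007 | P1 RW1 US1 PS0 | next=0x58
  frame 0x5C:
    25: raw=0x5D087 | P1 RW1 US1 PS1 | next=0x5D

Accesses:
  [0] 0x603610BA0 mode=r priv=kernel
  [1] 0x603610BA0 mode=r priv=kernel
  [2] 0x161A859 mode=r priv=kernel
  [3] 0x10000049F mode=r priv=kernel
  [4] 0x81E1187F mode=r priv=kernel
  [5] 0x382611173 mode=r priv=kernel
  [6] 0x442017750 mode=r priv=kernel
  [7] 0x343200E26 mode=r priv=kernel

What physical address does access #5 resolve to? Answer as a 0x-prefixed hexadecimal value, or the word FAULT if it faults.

Trace:
#0 VA=0x603610BA0 (r,kernel):
  lvl0: tbl 0x31, slot 24 ⇒ 0x33007 (P1/RW1/US1/PS0)
  lvl1: tbl 0x33, slot 27 ⇒ 0x35007 (P1/RW1/US1/PS0)
  lvl2: tbl 0x35, slot 16 ⇒ 0x39007 (P1/RW1/US1/PS0)
  ⇒ phys 0x39BA0  [3 reads]
#1 VA=0x603610BA0 (r,kernel):
  TLB hit vpn=0x603610 → PA=0x39BA0
#2 VA=0x161A859 (r,kernel):
  lvl0: tbl 0x31, slot 0 ⇒ 0x3D007 (P1/RW1/US1/PS0)
  lvl1: tbl 0x3D, slot 11 ⇒ 0x41007 (P1/RW1/US1/PS0)
  lvl2: tbl 0x41, slot 26 ⇒ 0x44007 (P1/RW1/US1/PS0)
  ⇒ phys 0x44859  [3 reads]
#3 VA=0x10000049F (r,kernel):
  lvl0: tbl 0x31, slot 4 ⇒ 0x46007 (P1/RW1/US1/PS0)
  lvl1: tbl 0x46, slot 0 ⇒ 0x49087 (P1/RW1/US1/PS1)
  ⇒ phys 0x4949F (huge @L1)  [2 reads]
#4 VA=0x81E1187F (r,kernel):
  lvl0: tbl 0x31, slot 2 ⇒ 0x4B007 (P1/RW1/US1/PS0)
  lvl1: tbl 0x4B, slot 15 ⇒ 0x4D007 (P1/RW1/US1/PS0)
  lvl2: tbl 0x4D, slot 17 ⇒ 0x4E007 (P1/RW1/US1/PS0)
  ⇒ phys 0x4E87F  [3 reads]
#5 VA=0x382611173 (r,kernel):
  lvl0: tbl 0x31, slot 14 ⇒ 0x52007 (P1/RW1/US1/PS0)
  lvl1: tbl 0x52, slot 19 ⇒ 0x53007 (P1/RW1/US1/PS0)
  lvl2: tbl 0x53, slot 17 ⇒ 0x55007 (P1/RW1/US1/PS0)
  ⇒ phys 0x55173  [3 reads]
#6 VA=0x442017750 (r,kernel):
  lvl0: tbl 0x31, slot 17 ⇒ 0x56007 (P1/RW1/US1/PS0)
  lvl1: tbl 0x56, slot 16 ⇒ 0x57007 (P1/RW1/US1/PS0)
  lvl2: tbl 0x57, slot 23 ⇒ 0x58007 (P1/RW1/US1/PS0)
  ⇒ phys 0x58750  [3 reads]
#7 VA=0x343200E26 (r,kernel):
  lvl0: tbl 0x31, slot 13 ⇒ 0x5C007 (P1/RW1/US1/PS0)
  lvl1: tbl 0x5C, slot 25 ⇒ 0x5D087 (P1/RW1/US1/PS1)
  ⇒ phys 0x5DE26 (huge @L1)  [2 reads]

Access #5 PA: 0x55173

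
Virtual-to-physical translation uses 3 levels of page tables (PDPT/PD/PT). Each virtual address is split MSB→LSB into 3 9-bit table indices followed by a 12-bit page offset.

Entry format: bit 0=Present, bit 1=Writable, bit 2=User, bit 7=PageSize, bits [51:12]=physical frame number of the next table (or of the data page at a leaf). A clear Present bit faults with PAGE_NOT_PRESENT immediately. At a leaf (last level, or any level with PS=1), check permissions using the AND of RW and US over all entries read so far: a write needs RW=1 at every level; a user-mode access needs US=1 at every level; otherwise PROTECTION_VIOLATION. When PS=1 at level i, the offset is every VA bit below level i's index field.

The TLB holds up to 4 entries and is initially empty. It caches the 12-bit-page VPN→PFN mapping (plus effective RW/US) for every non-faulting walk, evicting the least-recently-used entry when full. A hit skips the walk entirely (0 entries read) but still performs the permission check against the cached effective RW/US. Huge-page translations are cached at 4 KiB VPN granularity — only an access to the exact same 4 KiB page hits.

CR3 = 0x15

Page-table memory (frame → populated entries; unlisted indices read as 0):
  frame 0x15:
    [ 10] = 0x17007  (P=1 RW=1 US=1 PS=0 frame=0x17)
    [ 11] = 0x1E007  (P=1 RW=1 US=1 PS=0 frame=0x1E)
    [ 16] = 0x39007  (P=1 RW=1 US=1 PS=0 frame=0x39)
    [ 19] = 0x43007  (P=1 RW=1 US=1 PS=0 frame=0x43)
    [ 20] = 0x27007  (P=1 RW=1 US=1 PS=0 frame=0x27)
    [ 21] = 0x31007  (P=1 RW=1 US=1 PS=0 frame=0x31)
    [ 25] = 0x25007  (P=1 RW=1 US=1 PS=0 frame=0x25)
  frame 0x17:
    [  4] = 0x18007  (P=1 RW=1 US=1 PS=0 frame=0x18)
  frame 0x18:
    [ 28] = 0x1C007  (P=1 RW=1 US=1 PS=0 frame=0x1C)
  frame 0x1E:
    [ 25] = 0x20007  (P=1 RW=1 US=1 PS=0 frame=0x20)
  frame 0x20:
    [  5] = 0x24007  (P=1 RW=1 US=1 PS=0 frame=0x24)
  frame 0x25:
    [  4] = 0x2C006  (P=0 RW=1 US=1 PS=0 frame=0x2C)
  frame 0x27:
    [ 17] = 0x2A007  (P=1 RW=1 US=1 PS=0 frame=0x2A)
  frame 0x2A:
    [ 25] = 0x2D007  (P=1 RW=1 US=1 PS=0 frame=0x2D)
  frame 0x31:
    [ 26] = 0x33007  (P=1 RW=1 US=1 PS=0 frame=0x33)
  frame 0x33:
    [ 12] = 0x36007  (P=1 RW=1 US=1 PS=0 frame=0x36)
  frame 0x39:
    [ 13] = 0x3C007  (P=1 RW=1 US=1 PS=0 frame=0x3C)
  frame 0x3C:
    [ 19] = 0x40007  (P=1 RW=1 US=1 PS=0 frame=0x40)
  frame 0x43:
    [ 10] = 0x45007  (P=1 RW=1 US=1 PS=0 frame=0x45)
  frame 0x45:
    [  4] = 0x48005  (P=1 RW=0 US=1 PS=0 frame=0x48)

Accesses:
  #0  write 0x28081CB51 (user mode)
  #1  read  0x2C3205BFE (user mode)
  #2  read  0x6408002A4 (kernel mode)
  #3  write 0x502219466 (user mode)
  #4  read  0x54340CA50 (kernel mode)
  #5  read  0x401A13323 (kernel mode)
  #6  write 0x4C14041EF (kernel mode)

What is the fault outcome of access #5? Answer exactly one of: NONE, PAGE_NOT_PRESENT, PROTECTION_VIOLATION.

Per-access translation:
#0 VA=0x28081CB51 (w,user):
  L0: frame=0x15 idx=10 entry=0x17007 [P=1 RW=1 US=1 PS=0]
  L1: frame=0x17 idx=4 entry=0x18007 [P=1 RW=1 US=1 PS=0]
  L2: frame=0x18 idx=28 entry=0x1C007 [P=1 RW=1 US=1 PS=0]
  ✓ 0x1CB51  — 3 lookups
#1 VA=0x2C3205BFE (r,user):
  L0: frame=0x15 idx=11 entry=0x1E007 [P=1 RW=1 US=1 PS=0]
  L1: frame=0x1E idx=25 entry=0x20007 [P=1 RW=1 US=1 PS=0]
  L2: frame=0x20 idx=5 entry=0x24007 [P=1 RW=1 US=1 PS=0]
  ✓ 0x24BFE  — 3 lookups
#2 VA=0x6408002A4 (r,kernel):
  L0: frame=0x15 idx=25 entry=0x25007 [P=1 RW=1 US=1 PS=0]
  L1: frame=0x25 idx=4 entry=0x2C006 [P=0 RW=1 US=1 PS=0]
  ✗ PAGE_NOT_PRESENT  [2 reads]
#3 VA=0x502219466 (w,user):
  L0: frame=0x15 idx=20 entry=0x27007 [P=1 RW=1 US=1 PS=0]
  L1: frame=0x27 idx=17 entry=0x2A007 [P=1 RW=1 US=1 PS=0]
  L2: frame=0x2A idx=25 entry=0x2D007 [P=1 RW=1 US=1 PS=0]
  ✓ 0x2D466  — 3 lookups
#4 VA=0x54340CA50 (r,kernel):
  L0: frame=0x15 idx=21 entry=0x31007 [P=1 RW=1 US=1 PS=0]
  L1: frame=0x31 idx=26 entry=0x33007 [P=1 RW=1 US=1 PS=0]
  L2: frame=0x33 idx=12 entry=0x36007 [P=1 RW=1 US=1 PS=0]
  ✓ 0x36A50  — 3 lookups
#5 VA=0x401A13323 (r,kernel):
  L0: frame=0x15 idx=16 entry=0x39007 [P=1 RW=1 US=1 PS=0]
  L1: frame=0x39 idx=13 entry=0x3C007 [P=1 RW=1 US=1 PS=0]
  L2: frame=0x3C idx=19 entry=0x40007 [P=1 RW=1 US=1 PS=0]
  ✓ 0x40323  — 3 lookups
#6 VA=0x4C14041EF (w,kernel):
  L0: frame=0x15 idx=19 entry=0x43007 [P=1 RW=1 US=1 PS=0]
  L1: frame=0x43 idx=10 entry=0x45007 [P=1 RW=1 US=1 PS=0]
  L2: frame=0x45 idx=4 entry=0x48005 [P=1 RW=0 US=1 PS=0]
  ✗ PROTECTION_VIOLATION  [3 reads]

Access #5 fault: NONE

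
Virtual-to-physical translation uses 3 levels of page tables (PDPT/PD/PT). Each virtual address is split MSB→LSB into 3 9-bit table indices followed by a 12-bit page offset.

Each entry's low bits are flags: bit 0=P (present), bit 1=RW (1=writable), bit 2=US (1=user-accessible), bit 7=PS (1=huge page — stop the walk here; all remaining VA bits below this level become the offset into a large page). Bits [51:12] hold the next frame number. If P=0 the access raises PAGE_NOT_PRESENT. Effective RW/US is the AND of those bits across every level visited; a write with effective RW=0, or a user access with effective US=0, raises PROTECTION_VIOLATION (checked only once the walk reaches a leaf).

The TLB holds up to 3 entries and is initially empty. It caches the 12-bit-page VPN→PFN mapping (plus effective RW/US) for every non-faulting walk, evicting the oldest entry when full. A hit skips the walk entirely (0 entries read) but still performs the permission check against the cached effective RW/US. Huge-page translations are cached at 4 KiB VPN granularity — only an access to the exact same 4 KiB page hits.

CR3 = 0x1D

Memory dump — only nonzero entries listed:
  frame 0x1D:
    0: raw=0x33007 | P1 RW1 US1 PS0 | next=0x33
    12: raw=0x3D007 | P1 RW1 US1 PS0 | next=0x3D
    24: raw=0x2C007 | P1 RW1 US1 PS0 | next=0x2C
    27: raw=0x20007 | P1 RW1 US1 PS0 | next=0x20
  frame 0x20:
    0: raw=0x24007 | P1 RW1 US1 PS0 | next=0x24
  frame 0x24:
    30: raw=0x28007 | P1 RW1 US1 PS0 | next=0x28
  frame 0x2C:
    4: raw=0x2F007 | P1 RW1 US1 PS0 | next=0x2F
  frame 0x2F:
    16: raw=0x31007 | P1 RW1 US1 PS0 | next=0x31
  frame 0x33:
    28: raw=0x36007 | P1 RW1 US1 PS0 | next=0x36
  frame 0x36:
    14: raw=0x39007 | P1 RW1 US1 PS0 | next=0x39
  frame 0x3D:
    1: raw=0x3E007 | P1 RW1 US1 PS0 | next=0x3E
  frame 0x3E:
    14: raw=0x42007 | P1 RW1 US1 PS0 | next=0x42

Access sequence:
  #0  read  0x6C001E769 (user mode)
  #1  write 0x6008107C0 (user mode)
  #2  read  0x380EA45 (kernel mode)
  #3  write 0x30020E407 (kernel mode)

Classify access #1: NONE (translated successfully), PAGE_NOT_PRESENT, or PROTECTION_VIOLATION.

Per-access translation:
#0 VA=0x6C001E769 (r,user):
  L0 @0x1D[27] → 0x20007  P=1,RW=1,US=1,PS=0
  L1 @0x20[0] → 0x24007  P=1,RW=1,US=1,PS=0
  L2 @0x24[30] → 0x28007  P=1,RW=1,US=1,PS=0
  ⇒ phys 0x28769  [3 reads]
#1 VA=0x6008107C0 (w,user):
  L0 @0x1D[24] → 0x2C007  P=1,RW=1,US=1,PS=0
  L1 @0x2C[4] → 0x2F007  P=1,RW=1,US=1,PS=0
  L2 @0x2F[16] → 0x31007  P=1,RW=1,US=1,PS=0
  ⇒ phys 0x317C0  [3 reads]
#2 VA=0x380EA45 (r,kernel):
  L0 @0x1D[0] → 0x33007  P=1,RW=1,US=1,PS=0
  L1 @0x33[28] → 0x36007  P=1,RW=1,US=1,PS=0
  L2 @0x36[14] → 0x39007  P=1,RW=1,US=1,PS=0
  ⇒ phys 0x39A45  [3 reads]
#3 VA=0x30020E407 (w,kernel):
  L0 @0x1D[12] → 0x3D007  P=1,RW=1,US=1,PS=0
  L1 @0x3D[1] → 0x3E007  P=1,RW=1,US=1,PS=0
  L2 @0x3E[14] → 0x42007  P=1,RW=1,US=1,PS=0
  ⇒ phys 0x42407  [3 reads]

Access #1 fault: NONE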